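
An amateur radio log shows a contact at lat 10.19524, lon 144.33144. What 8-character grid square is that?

QK20de96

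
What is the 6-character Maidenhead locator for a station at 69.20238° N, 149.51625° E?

Add 180° to longitude and 90° to latitude: 329.5163, 159.2024.
Field: lon ⌊329.5163/20⌋ = 16 → Q; lat ⌊159.2024/10⌋ = 15 → P.
Square: lon ⌊9.5163/2⌋ = 4; lat ⌊9.2024/1⌋ = 9.
Subsquare: lon ⌊1.5163/0.0833333⌋ = 18 → s; lat ⌊0.2024/0.0416667⌋ = 4 → e.

QP49se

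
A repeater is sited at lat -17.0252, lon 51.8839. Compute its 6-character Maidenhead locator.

LH52wx

Shift to the Maidenhead origin (180°W, 90°S): lon 231.8839, lat 72.9748.
Field: 231.8839/20 → 11 → L, 72.9748/10 → 7 → H; chars LH.
Square: 11.8839/2 → 5, 2.9748/1 → 2; chars 52.
Subsquare: 1.8839/0.0833333 → 22 → w, 0.9748/0.0416667 → 23 → x; chars wx.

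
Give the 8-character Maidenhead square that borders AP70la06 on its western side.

AP70ka96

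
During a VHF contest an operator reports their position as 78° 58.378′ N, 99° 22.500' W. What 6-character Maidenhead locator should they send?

EQ08hx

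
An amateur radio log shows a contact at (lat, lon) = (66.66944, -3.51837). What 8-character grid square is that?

Offset from 180°W / 90°S: lon 176.48163°, lat 156.66944°.
Field: 176.48163/20 → 8 → I, 156.66944/10 → 15 → P; chars IP.
Square: 16.48163/2 → 8, 6.66944/1 → 6; chars 86.
Subsquare: 0.48163/0.0833333 → 5 → f, 0.66944/0.0416667 → 16 → q; chars fq.
Extended square: 0.06496/0.00833333 → 7, 0.00277/0.00416667 → 0; chars 70.

IP86fq70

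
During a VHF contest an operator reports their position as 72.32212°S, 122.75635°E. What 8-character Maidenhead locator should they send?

PB17jq02

Add 180° to longitude and 90° to latitude: 302.75635, 17.67788.
Field: 302.75635/20 → 15 → P, 17.67788/10 → 1 → B; chars PB.
Square: 2.75635/2 → 1, 7.67788/1 → 7; chars 17.
Subsquare: 0.75635/0.0833333 → 9 → j, 0.67788/0.0416667 → 16 → q; chars jq.
Extended square: 0.00635/0.00833333 → 0, 0.01121/0.00416667 → 2; chars 02.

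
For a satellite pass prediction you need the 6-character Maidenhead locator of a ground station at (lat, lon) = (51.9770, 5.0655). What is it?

JO21mx

Shift to the Maidenhead origin (180°W, 90°S): lon 185.0655, lat 141.9770.
Field (20°×10°, letters A–R): 185.0655/20 → 9 → J, 141.9770/10 → 14 → O; chars JO.
Square (2°×1°, digits 0–9): 5.0655/2 → 2, 1.9770/1 → 1; chars 21.
Subsquare (5′×2.5′, letters a–x): 1.0655/0.0833333 → 12 → m, 0.9770/0.0416667 → 23 → x; chars mx.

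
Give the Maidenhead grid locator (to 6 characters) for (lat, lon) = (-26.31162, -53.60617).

GG33eq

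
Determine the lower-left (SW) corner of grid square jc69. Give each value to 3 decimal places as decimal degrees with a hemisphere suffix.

61.000° S, 12.000° E

Field J=9, C=2: +9·20° lon, +2·10° lat → SW at lon 0°, lat -70°.
Square 6, 9: +6·2° lon, +9·1° lat → SW at lon 12°, lat -61°.
latitude 61.000° S, longitude 12.000° E.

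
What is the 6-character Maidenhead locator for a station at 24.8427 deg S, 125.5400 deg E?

PG25sd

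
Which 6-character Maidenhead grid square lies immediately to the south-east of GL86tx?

GL86uw

Longitude subsquare t = 19; +1 → 20 = u.
Latitude subsquare x = 23; −1 → 22 = w.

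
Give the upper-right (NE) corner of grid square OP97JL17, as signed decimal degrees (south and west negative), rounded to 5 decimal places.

67.49167, 118.76667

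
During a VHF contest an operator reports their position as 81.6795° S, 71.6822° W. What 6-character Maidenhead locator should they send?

FA48dh

Add 180° to longitude and 90° to latitude: 108.3178, 8.3205.
Field (20°×10°, letters A–R): 108.3178/20 → 5 → F, 8.3205/10 → 0 → A; chars FA.
Square (2°×1°, digits 0–9): 8.3178/2 → 4, 8.3205/1 → 8; chars 48.
Subsquare (5′×2.5′, letters a–x): 0.3178/0.0833333 → 3 → d, 0.3205/0.0416667 → 7 → h; chars dh.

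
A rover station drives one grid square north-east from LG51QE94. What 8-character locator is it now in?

Longitude extended square 9; +1 → 10, wraps to 0, carry into subsquare.
Longitude subsquare q = 16; +1 → 17 = r.
Latitude extended square 4; +1 → 5.

LG51re05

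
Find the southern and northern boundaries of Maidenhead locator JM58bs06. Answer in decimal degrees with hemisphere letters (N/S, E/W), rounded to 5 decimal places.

38.77500° N, 38.77917° N

Field J=9, M=12: +9·20° lon, +12·10° lat → SW at lon 0°, lat 30°.
Square 5, 8: +5·2° lon, +8·1° lat → SW at lon 10°, lat 38°.
Subsquare b=1, s=18: +1·0.0833333° lon, +18·0.0416667° lat → SW at lon 10.0833°, lat 38.75°.
Extended square 0, 6: +0·0.00833333° lon, +6·0.00416667° lat → SW at lon 10.0833°, lat 38.775°.
Cell spans 0.00833333° lon × 0.00416667° lat.
south 38.77500° N, north 38.77917° N.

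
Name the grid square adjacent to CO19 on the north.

Latitude square 9; +1 → 10, wraps to 0, carry into field.
Latitude field O = 14; +1 → 15 = P.
The longitude characters are unchanged.

CP10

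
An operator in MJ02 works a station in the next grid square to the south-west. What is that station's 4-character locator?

LJ91

Longitude square 0; −1 → -1, wraps to 9, carry into field.
Longitude field M = 12; −1 → 11 = L.
Latitude square 2; −1 → 1.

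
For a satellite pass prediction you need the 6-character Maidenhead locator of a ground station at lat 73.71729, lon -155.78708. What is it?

Offset from 180°W / 90°S: lon 24.2129°, lat 163.7173°.
Field: 24.2129/20 → 1 → B, 163.7173/10 → 16 → Q; chars BQ.
Square: 4.2129/2 → 2, 3.7173/1 → 3; chars 23.
Subsquare: 0.2129/0.0833333 → 2 → c, 0.7173/0.0416667 → 17 → r; chars cr.

BQ23cr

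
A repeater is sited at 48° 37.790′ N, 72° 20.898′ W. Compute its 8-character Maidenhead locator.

FN38tp81

Add 180° to longitude and 90° to latitude: 107.65170, 138.62983.
Field (20°×10°, letters A–R): 107.65170/20 → 5 → F, 138.62983/10 → 13 → N; chars FN.
Square (2°×1°, digits 0–9): 7.65170/2 → 3, 8.62983/1 → 8; chars 38.
Subsquare (5′×2.5′, letters a–x): 1.65170/0.0833333 → 19 → t, 0.62983/0.0416667 → 15 → p; chars tp.
Extended square (30″×15″, digits 0–9): 0.06837/0.00833333 → 8, 0.00483/0.00416667 → 1; chars 81.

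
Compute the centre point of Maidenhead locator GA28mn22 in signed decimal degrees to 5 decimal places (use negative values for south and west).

-81.44792, -54.97917

Field G=6, A=0: +6·20° lon, +0·10° lat → SW at lon -60°, lat -90°.
Square 2, 8: +2·2° lon, +8·1° lat → SW at lon -56°, lat -82°.
Subsquare m=12, n=13: +12·0.0833333° lon, +13·0.0416667° lat → SW at lon -55°, lat -81.4583°.
Extended square 2, 2: +2·0.00833333° lon, +2·0.00416667° lat → SW at lon -54.9833°, lat -81.45°.
Cell spans 0.00833333° lon × 0.00416667° lat. Centre is SW corner plus half of each.
latitude -81.44792, longitude -54.97917.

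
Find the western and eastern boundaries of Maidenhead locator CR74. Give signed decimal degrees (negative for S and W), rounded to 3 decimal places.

-126.000, -124.000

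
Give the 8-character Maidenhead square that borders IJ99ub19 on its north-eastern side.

Longitude extended square 1; +1 → 2.
Latitude extended square 9; +1 → 10, wraps to 0, carry into subsquare.
Latitude subsquare b = 1; +1 → 2 = c.

IJ99uc20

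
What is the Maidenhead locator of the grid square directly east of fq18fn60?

Longitude extended square 6; +1 → 7.
The latitude characters are unchanged.

FQ18fn70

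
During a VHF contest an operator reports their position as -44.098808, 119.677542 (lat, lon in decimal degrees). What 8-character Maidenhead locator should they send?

OE95uv16

Add 180° to longitude and 90° to latitude: 299.67754, 45.90119.
Field: 299.67754/20 → 14 → O, 45.90119/10 → 4 → E; chars OE.
Square: 19.67754/2 → 9, 5.90119/1 → 5; chars 95.
Subsquare: 1.67754/0.0833333 → 20 → u, 0.90119/0.0416667 → 21 → v; chars uv.
Extended square: 0.01088/0.00833333 → 1, 0.02619/0.00416667 → 6; chars 16.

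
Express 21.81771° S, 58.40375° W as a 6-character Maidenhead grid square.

GG08te

Offset from 180°W / 90°S: lon 121.5962°, lat 68.1823°.
Field: 121.5962/20 → 6 → G, 68.1823/10 → 6 → G; chars GG.
Square: 1.5962/2 → 0, 8.1823/1 → 8; chars 08.
Subsquare: 1.5962/0.0833333 → 19 → t, 0.1823/0.0416667 → 4 → e; chars te.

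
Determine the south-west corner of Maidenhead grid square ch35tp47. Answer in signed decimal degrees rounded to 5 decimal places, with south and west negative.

-14.34583, -132.38333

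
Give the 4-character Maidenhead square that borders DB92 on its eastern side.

Longitude square 9; +1 → 10, wraps to 0, carry into field.
Longitude field D = 3; +1 → 4 = E.
The latitude characters are unchanged.

EB02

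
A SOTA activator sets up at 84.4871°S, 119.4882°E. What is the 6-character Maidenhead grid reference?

Offset from 180°W / 90°S: lon 299.4882°, lat 5.5129°.
Field: 299.4882/20 → 14 → O, 5.5129/10 → 0 → A; chars OA.
Square: 19.4882/2 → 9, 5.5129/1 → 5; chars 95.
Subsquare: 1.4882/0.0833333 → 17 → r, 0.5129/0.0416667 → 12 → m; chars rm.

OA95rm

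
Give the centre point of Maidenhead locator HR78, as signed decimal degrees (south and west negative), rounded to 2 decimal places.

Field H=7, R=17: +7·20° lon, +17·10° lat → SW at lon -40°, lat 80°.
Square 7, 8: +7·2° lon, +8·1° lat → SW at lon -26°, lat 88°.
Cell spans 2° lon × 1° lat. Centre is SW corner plus half of each.
latitude 88.50, longitude -25.00.

88.50, -25.00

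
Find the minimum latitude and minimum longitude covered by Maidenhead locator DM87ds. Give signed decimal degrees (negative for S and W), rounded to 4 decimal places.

Field D=3, M=12: +3·20° lon, +12·10° lat → SW at lon -120°, lat 30°.
Square 8, 7: +8·2° lon, +7·1° lat → SW at lon -104°, lat 37°.
Subsquare d=3, s=18: +3·0.0833333° lon, +18·0.0416667° lat → SW at lon -103.75°, lat 37.75°.
latitude 37.7500, longitude -103.7500.

37.7500, -103.7500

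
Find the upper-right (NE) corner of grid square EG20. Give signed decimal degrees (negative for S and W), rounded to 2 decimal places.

-29.00, -94.00

Field E=4, G=6: +4·20° lon, +6·10° lat → SW at lon -100°, lat -30°.
Square 2, 0: +2·2° lon, +0·1° lat → SW at lon -96°, lat -30°.
Cell spans 2° lon × 1° lat. NE corner is SW corner plus one full cell.
latitude -29.00, longitude -94.00.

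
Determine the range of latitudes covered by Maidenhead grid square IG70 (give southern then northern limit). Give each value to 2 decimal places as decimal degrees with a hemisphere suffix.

30.00° S, 29.00° S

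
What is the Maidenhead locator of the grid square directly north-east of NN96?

Longitude square 9; +1 → 10, wraps to 0, carry into field.
Longitude field N = 13; +1 → 14 = O.
Latitude square 6; +1 → 7.

ON07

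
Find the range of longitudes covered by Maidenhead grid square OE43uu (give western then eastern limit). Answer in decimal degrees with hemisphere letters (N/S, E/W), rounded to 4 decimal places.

109.6667° E, 109.7500° E

Field O=14, E=4: +14·20° lon, +4·10° lat → SW at lon 100°, lat -50°.
Square 4, 3: +4·2° lon, +3·1° lat → SW at lon 108°, lat -47°.
Subsquare u=20, u=20: +20·0.0833333° lon, +20·0.0416667° lat → SW at lon 109.667°, lat -46.1667°.
Cell spans 0.0833333° lon × 0.0416667° lat.
west 109.6667° E, east 109.7500° E.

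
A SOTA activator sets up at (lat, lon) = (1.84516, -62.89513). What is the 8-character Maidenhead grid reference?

FJ81nu22

Shift to the Maidenhead origin (180°W, 90°S): lon 117.10487, lat 91.84516.
Field (20°×10°, letters A–R): 117.10487/20 → 5 → F, 91.84516/10 → 9 → J; chars FJ.
Square (2°×1°, digits 0–9): 17.10487/2 → 8, 1.84516/1 → 1; chars 81.
Subsquare (5′×2.5′, letters a–x): 1.10487/0.0833333 → 13 → n, 0.84516/0.0416667 → 20 → u; chars nu.
Extended square (30″×15″, digits 0–9): 0.02154/0.00833333 → 2, 0.01183/0.00416667 → 2; chars 22.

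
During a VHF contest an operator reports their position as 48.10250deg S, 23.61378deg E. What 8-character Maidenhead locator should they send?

Shift to the Maidenhead origin (180°W, 90°S): lon 203.61378, lat 41.89750.
Field: 203.61378/20 → 10 → K, 41.89750/10 → 4 → E; chars KE.
Square: 3.61378/2 → 1, 1.89750/1 → 1; chars 11.
Subsquare: 1.61378/0.0833333 → 19 → t, 0.89750/0.0416667 → 21 → v; chars tv.
Extended square: 0.03045/0.00833333 → 3, 0.02250/0.00416667 → 5; chars 35.

KE11tv35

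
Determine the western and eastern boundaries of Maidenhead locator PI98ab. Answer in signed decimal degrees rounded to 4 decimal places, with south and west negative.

138.0000, 138.0833

Field P=15, I=8: +15·20° lon, +8·10° lat → SW at lon 120°, lat -10°.
Square 9, 8: +9·2° lon, +8·1° lat → SW at lon 138°, lat -2°.
Subsquare a=0, b=1: +0·0.0833333° lon, +1·0.0416667° lat → SW at lon 138°, lat -1.95833°.
Cell spans 0.0833333° lon × 0.0416667° lat.
west 138.0000, east 138.0833.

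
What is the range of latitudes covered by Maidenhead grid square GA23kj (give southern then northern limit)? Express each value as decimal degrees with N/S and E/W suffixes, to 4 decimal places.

86.6250° S, 86.5833° S

Field G=6, A=0: +6·20° lon, +0·10° lat → SW at lon -60°, lat -90°.
Square 2, 3: +2·2° lon, +3·1° lat → SW at lon -56°, lat -87°.
Subsquare k=10, j=9: +10·0.0833333° lon, +9·0.0416667° lat → SW at lon -55.1667°, lat -86.625°.
Cell spans 0.0833333° lon × 0.0416667° lat.
south 86.6250° S, north 86.5833° S.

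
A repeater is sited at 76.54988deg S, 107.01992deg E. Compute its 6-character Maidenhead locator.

Offset from 180°W / 90°S: lon 287.0199°, lat 13.4501°.
Field (20°×10°, letters A–R): 287.0199/20 → 14 → O, 13.4501/10 → 1 → B; chars OB.
Square (2°×1°, digits 0–9): 7.0199/2 → 3, 3.4501/1 → 3; chars 33.
Subsquare (5′×2.5′, letters a–x): 1.0199/0.0833333 → 12 → m, 0.4501/0.0416667 → 10 → k; chars mk.

OB33mk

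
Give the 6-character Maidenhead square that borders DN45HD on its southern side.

Latitude subsquare d = 3; −1 → 2 = c.
The longitude characters are unchanged.

DN45hc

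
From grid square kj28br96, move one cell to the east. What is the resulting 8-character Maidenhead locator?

KJ28cr06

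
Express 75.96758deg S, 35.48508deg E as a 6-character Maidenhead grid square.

KB74ra

Offset from 180°W / 90°S: lon 215.4851°, lat 14.0324°.
Field (20°×10°, letters A–R): 215.4851/20 → 10 → K, 14.0324/10 → 1 → B; chars KB.
Square (2°×1°, digits 0–9): 15.4851/2 → 7, 4.0324/1 → 4; chars 74.
Subsquare (5′×2.5′, letters a–x): 1.4851/0.0833333 → 17 → r, 0.0324/0.0416667 → 0 → a; chars ra.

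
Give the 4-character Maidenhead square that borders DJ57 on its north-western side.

Longitude square 5; −1 → 4.
Latitude square 7; +1 → 8.

DJ48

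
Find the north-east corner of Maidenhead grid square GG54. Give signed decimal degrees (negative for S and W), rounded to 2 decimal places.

-25.00, -48.00

Field G=6, G=6: +6·20° lon, +6·10° lat → SW at lon -60°, lat -30°.
Square 5, 4: +5·2° lon, +4·1° lat → SW at lon -50°, lat -26°.
Cell spans 2° lon × 1° lat. NE corner is SW corner plus one full cell.
latitude -25.00, longitude -48.00.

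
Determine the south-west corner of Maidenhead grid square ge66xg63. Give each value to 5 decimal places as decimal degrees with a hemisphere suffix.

Field G=6, E=4: +6·20° lon, +4·10° lat → SW at lon -60°, lat -50°.
Square 6, 6: +6·2° lon, +6·1° lat → SW at lon -48°, lat -44°.
Subsquare x=23, g=6: +23·0.0833333° lon, +6·0.0416667° lat → SW at lon -46.0833°, lat -43.75°.
Extended square 6, 3: +6·0.00833333° lon, +3·0.00416667° lat → SW at lon -46.0333°, lat -43.7375°.
latitude 43.73750° S, longitude 46.03333° W.

43.73750° S, 46.03333° W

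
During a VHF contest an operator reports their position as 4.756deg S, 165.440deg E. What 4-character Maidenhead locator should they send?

RI25

Offset from 180°W / 90°S: lon 345.44°, lat 85.24°.
Field: 345.44/20 → 17 → R, 85.24/10 → 8 → I; chars RI.
Square: 5.44/2 → 2, 5.24/1 → 5; chars 25.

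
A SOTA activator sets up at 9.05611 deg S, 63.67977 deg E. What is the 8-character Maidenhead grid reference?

MI10uw16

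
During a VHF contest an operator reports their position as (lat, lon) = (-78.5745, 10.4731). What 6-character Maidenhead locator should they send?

JB51fk

Add 180° to longitude and 90° to latitude: 190.4731, 11.4255.
Field: 190.4731/20 → 9 → J, 11.4255/10 → 1 → B; chars JB.
Square: 10.4731/2 → 5, 1.4255/1 → 1; chars 51.
Subsquare: 0.4731/0.0833333 → 5 → f, 0.4255/0.0416667 → 10 → k; chars fk.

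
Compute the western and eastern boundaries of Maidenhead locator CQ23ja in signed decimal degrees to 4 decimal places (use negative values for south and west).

Field C=2, Q=16: +2·20° lon, +16·10° lat → SW at lon -140°, lat 70°.
Square 2, 3: +2·2° lon, +3·1° lat → SW at lon -136°, lat 73°.
Subsquare j=9, a=0: +9·0.0833333° lon, +0·0.0416667° lat → SW at lon -135.25°, lat 73°.
Cell spans 0.0833333° lon × 0.0416667° lat.
west -135.2500, east -135.1667.

-135.2500, -135.1667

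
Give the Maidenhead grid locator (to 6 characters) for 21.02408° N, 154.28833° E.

QL71da

Offset from 180°W / 90°S: lon 334.2883°, lat 111.0241°.
Field: lon ⌊334.2883/20⌋ = 16 → Q; lat ⌊111.0241/10⌋ = 11 → L.
Square: lon ⌊14.2883/2⌋ = 7; lat ⌊1.0241/1⌋ = 1.
Subsquare: lon ⌊0.2883/0.0833333⌋ = 3 → d; lat ⌊0.0241/0.0416667⌋ = 0 → a.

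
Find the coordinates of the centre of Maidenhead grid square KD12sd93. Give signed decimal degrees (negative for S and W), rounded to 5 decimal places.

-57.86042, 23.57917

Field K=10, D=3: +10·20° lon, +3·10° lat → SW at lon 20°, lat -60°.
Square 1, 2: +1·2° lon, +2·1° lat → SW at lon 22°, lat -58°.
Subsquare s=18, d=3: +18·0.0833333° lon, +3·0.0416667° lat → SW at lon 23.5°, lat -57.875°.
Extended square 9, 3: +9·0.00833333° lon, +3·0.00416667° lat → SW at lon 23.575°, lat -57.8625°.
Cell spans 0.00833333° lon × 0.00416667° lat. Centre is SW corner plus half of each.
latitude -57.86042, longitude 23.57917.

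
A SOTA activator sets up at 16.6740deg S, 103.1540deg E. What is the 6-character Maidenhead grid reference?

Add 180° to longitude and 90° to latitude: 283.1540, 73.3260.
Field: 283.1540/20 → 14 → O, 73.3260/10 → 7 → H; chars OH.
Square: 3.1540/2 → 1, 3.3260/1 → 3; chars 13.
Subsquare: 1.1540/0.0833333 → 13 → n, 0.3260/0.0416667 → 7 → h; chars nh.

OH13nh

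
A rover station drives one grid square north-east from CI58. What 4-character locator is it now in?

Longitude square 5; +1 → 6.
Latitude square 8; +1 → 9.

CI69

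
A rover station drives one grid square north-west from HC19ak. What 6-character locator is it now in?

Longitude subsquare a = 0; −1 → -1, wraps to 23 = x, carry into square.
Longitude square 1; −1 → 0.
Latitude subsquare k = 10; +1 → 11 = l.

HC09xl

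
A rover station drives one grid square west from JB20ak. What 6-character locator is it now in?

JB10xk

Longitude subsquare a = 0; −1 → -1, wraps to 23 = x, carry into square.
Longitude square 2; −1 → 1.
The latitude characters are unchanged.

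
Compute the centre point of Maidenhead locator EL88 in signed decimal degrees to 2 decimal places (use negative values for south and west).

Field E=4, L=11: +4·20° lon, +11·10° lat → SW at lon -100°, lat 20°.
Square 8, 8: +8·2° lon, +8·1° lat → SW at lon -84°, lat 28°.
Cell spans 2° lon × 1° lat. Centre is SW corner plus half of each.
latitude 28.50, longitude -83.00.

28.50, -83.00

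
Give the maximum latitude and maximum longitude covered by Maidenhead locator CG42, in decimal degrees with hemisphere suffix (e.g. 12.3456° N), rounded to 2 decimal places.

Field C=2, G=6: +2·20° lon, +6·10° lat → SW at lon -140°, lat -30°.
Square 4, 2: +4·2° lon, +2·1° lat → SW at lon -132°, lat -28°.
Cell spans 2° lon × 1° lat. NE corner is SW corner plus one full cell.
latitude 27.00° S, longitude 130.00° W.

27.00° S, 130.00° W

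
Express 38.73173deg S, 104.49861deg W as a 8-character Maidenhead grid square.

DF71sg04

Add 180° to longitude and 90° to latitude: 75.50139, 51.26827.
Field: 75.50139/20 → 3 → D, 51.26827/10 → 5 → F; chars DF.
Square: 15.50139/2 → 7, 1.26827/1 → 1; chars 71.
Subsquare: 1.50139/0.0833333 → 18 → s, 0.26827/0.0416667 → 6 → g; chars sg.
Extended square: 0.00139/0.00833333 → 0, 0.01827/0.00416667 → 4; chars 04.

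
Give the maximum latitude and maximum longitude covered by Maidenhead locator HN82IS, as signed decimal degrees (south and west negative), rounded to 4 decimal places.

42.7917, -23.2500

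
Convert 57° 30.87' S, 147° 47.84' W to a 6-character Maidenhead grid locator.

BD62cl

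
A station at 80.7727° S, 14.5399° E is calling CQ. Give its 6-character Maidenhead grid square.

Shift to the Maidenhead origin (180°W, 90°S): lon 194.5399, lat 9.2273.
Field (20°×10°, letters A–R): lon ⌊194.5399/20⌋ = 9 → J; lat ⌊9.2273/10⌋ = 0 → A.
Square (2°×1°, digits 0–9): lon ⌊14.5399/2⌋ = 7; lat ⌊9.2273/1⌋ = 9.
Subsquare (5′×2.5′, letters a–x): lon ⌊0.5399/0.0833333⌋ = 6 → g; lat ⌊0.2273/0.0416667⌋ = 5 → f.

JA79gf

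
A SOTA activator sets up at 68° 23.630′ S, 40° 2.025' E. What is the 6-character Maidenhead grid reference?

Add 180° to longitude and 90° to latitude: 220.0337, 21.6062.
Field (20°×10°, letters A–R): lon ⌊220.0337/20⌋ = 11 → L; lat ⌊21.6062/10⌋ = 2 → C.
Square (2°×1°, digits 0–9): lon ⌊0.0337/2⌋ = 0; lat ⌊1.6062/1⌋ = 1.
Subsquare (5′×2.5′, letters a–x): lon ⌊0.0337/0.0833333⌋ = 0 → a; lat ⌊0.6062/0.0416667⌋ = 14 → o.

LC01ao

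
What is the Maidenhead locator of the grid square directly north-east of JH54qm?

Longitude subsquare q = 16; +1 → 17 = r.
Latitude subsquare m = 12; +1 → 13 = n.

JH54rn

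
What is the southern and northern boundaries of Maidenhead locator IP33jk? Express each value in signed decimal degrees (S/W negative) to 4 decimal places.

63.4167, 63.4583

Field I=8, P=15: +8·20° lon, +15·10° lat → SW at lon -20°, lat 60°.
Square 3, 3: +3·2° lon, +3·1° lat → SW at lon -14°, lat 63°.
Subsquare j=9, k=10: +9·0.0833333° lon, +10·0.0416667° lat → SW at lon -13.25°, lat 63.4167°.
Cell spans 0.0833333° lon × 0.0416667° lat.
south 63.4167, north 63.4583.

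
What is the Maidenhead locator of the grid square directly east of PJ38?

PJ48

Longitude square 3; +1 → 4.
The latitude characters are unchanged.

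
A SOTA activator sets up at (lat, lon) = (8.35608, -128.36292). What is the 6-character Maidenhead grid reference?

CJ58ti

Shift to the Maidenhead origin (180°W, 90°S): lon 51.6371, lat 98.3561.
Field (20°×10°, letters A–R): lon ⌊51.6371/20⌋ = 2 → C; lat ⌊98.3561/10⌋ = 9 → J.
Square (2°×1°, digits 0–9): lon ⌊11.6371/2⌋ = 5; lat ⌊8.3561/1⌋ = 8.
Subsquare (5′×2.5′, letters a–x): lon ⌊1.6371/0.0833333⌋ = 19 → t; lat ⌊0.3561/0.0416667⌋ = 8 → i.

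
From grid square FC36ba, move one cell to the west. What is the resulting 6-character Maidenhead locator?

FC36aa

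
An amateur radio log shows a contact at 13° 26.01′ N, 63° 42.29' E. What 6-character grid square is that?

MK13uk

Add 180° to longitude and 90° to latitude: 243.7048, 103.4335.
Field (20°×10°, letters A–R): lon ⌊243.7048/20⌋ = 12 → M; lat ⌊103.4335/10⌋ = 10 → K.
Square (2°×1°, digits 0–9): lon ⌊3.7048/2⌋ = 1; lat ⌊3.4335/1⌋ = 3.
Subsquare (5′×2.5′, letters a–x): lon ⌊1.7048/0.0833333⌋ = 20 → u; lat ⌊0.4335/0.0416667⌋ = 10 → k.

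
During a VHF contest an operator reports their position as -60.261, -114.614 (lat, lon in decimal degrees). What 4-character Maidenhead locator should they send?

DC29

Offset from 180°W / 90°S: lon 65.39°, lat 29.74°.
Field: 65.39/20 → 3 → D, 29.74/10 → 2 → C; chars DC.
Square: 5.39/2 → 2, 9.74/1 → 9; chars 29.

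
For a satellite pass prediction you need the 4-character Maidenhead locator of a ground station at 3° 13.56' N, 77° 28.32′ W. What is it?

Offset from 180°W / 90°S: lon 102.53°, lat 93.23°.
Field: 102.53/20 → 5 → F, 93.23/10 → 9 → J; chars FJ.
Square: 2.53/2 → 1, 3.23/1 → 3; chars 13.

FJ13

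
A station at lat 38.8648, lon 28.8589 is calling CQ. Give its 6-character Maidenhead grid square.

Offset from 180°W / 90°S: lon 208.8589°, lat 128.8648°.
Field: lon ⌊208.8589/20⌋ = 10 → K; lat ⌊128.8648/10⌋ = 12 → M.
Square: lon ⌊8.8589/2⌋ = 4; lat ⌊8.8648/1⌋ = 8.
Subsquare: lon ⌊0.8589/0.0833333⌋ = 10 → k; lat ⌊0.8648/0.0416667⌋ = 20 → u.

KM48ku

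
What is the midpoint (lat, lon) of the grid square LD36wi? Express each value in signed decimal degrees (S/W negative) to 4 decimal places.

-53.6458, 47.8750

Field L=11, D=3: +11·20° lon, +3·10° lat → SW at lon 40°, lat -60°.
Square 3, 6: +3·2° lon, +6·1° lat → SW at lon 46°, lat -54°.
Subsquare w=22, i=8: +22·0.0833333° lon, +8·0.0416667° lat → SW at lon 47.8333°, lat -53.6667°.
Cell spans 0.0833333° lon × 0.0416667° lat. Centre is SW corner plus half of each.
latitude -53.6458, longitude 47.8750.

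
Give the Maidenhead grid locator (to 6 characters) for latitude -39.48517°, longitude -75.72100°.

Shift to the Maidenhead origin (180°W, 90°S): lon 104.2790, lat 50.5148.
Field: 104.2790/20 → 5 → F, 50.5148/10 → 5 → F; chars FF.
Square: 4.2790/2 → 2, 0.5148/1 → 0; chars 20.
Subsquare: 0.2790/0.0833333 → 3 → d, 0.5148/0.0416667 → 12 → m; chars dm.

FF20dm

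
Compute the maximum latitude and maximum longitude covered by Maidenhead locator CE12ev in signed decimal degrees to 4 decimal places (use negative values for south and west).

-47.0833, -137.5833

Field C=2, E=4: +2·20° lon, +4·10° lat → SW at lon -140°, lat -50°.
Square 1, 2: +1·2° lon, +2·1° lat → SW at lon -138°, lat -48°.
Subsquare e=4, v=21: +4·0.0833333° lon, +21·0.0416667° lat → SW at lon -137.667°, lat -47.125°.
Cell spans 0.0833333° lon × 0.0416667° lat. NE corner is SW corner plus one full cell.
latitude -47.0833, longitude -137.5833.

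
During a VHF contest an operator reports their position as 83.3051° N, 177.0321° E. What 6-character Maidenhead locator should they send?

Add 180° to longitude and 90° to latitude: 357.0321, 173.3051.
Field: 357.0321/20 → 17 → R, 173.3051/10 → 17 → R; chars RR.
Square: 17.0321/2 → 8, 3.3051/1 → 3; chars 83.
Subsquare: 1.0321/0.0833333 → 12 → m, 0.3051/0.0416667 → 7 → h; chars mh.

RR83mh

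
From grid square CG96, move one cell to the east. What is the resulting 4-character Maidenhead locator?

DG06

Longitude square 9; +1 → 10, wraps to 0, carry into field.
Longitude field C = 2; +1 → 3 = D.
The latitude characters are unchanged.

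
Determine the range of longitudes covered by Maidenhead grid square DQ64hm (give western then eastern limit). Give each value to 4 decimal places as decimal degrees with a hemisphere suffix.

107.4167° W, 107.3333° W

Field D=3, Q=16: +3·20° lon, +16·10° lat → SW at lon -120°, lat 70°.
Square 6, 4: +6·2° lon, +4·1° lat → SW at lon -108°, lat 74°.
Subsquare h=7, m=12: +7·0.0833333° lon, +12·0.0416667° lat → SW at lon -107.417°, lat 74.5°.
Cell spans 0.0833333° lon × 0.0416667° lat.
west 107.4167° W, east 107.3333° W.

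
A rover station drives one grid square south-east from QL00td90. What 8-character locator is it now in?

QL00uc09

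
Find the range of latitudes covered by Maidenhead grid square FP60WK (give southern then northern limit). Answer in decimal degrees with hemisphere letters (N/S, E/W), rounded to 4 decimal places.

Field F=5, P=15: +5·20° lon, +15·10° lat → SW at lon -80°, lat 60°.
Square 6, 0: +6·2° lon, +0·1° lat → SW at lon -68°, lat 60°.
Subsquare w=22, k=10: +22·0.0833333° lon, +10·0.0416667° lat → SW at lon -66.1667°, lat 60.4167°.
Cell spans 0.0833333° lon × 0.0416667° lat.
south 60.4167° N, north 60.4583° N.

60.4167° N, 60.4583° N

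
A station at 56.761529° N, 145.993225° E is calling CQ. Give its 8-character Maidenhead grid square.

QO26xs92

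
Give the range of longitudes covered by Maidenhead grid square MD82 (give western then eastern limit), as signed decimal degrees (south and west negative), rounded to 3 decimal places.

76.000, 78.000

Field M=12, D=3: +12·20° lon, +3·10° lat → SW at lon 60°, lat -60°.
Square 8, 2: +8·2° lon, +2·1° lat → SW at lon 76°, lat -58°.
Cell spans 2° lon × 1° lat.
west 76.000, east 78.000.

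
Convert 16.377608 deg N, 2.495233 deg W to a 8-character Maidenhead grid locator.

IK86sj00

Shift to the Maidenhead origin (180°W, 90°S): lon 177.50477, lat 106.37761.
Field (20°×10°, letters A–R): 177.50477/20 → 8 → I, 106.37761/10 → 10 → K; chars IK.
Square (2°×1°, digits 0–9): 17.50477/2 → 8, 6.37761/1 → 6; chars 86.
Subsquare (5′×2.5′, letters a–x): 1.50477/0.0833333 → 18 → s, 0.37761/0.0416667 → 9 → j; chars sj.
Extended square (30″×15″, digits 0–9): 0.00477/0.00833333 → 0, 0.00261/0.00416667 → 0; chars 00.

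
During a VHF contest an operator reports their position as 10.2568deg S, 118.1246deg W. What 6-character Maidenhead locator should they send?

DH09wr

Add 180° to longitude and 90° to latitude: 61.8754, 79.7432.
Field: lon ⌊61.8754/20⌋ = 3 → D; lat ⌊79.7432/10⌋ = 7 → H.
Square: lon ⌊1.8754/2⌋ = 0; lat ⌊9.7432/1⌋ = 9.
Subsquare: lon ⌊1.8754/0.0833333⌋ = 22 → w; lat ⌊0.7432/0.0416667⌋ = 17 → r.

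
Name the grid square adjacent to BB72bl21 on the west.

Longitude extended square 2; −1 → 1.
The latitude characters are unchanged.

BB72bl11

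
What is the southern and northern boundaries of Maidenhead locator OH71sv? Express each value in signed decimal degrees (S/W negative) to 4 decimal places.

Field O=14, H=7: +14·20° lon, +7·10° lat → SW at lon 100°, lat -20°.
Square 7, 1: +7·2° lon, +1·1° lat → SW at lon 114°, lat -19°.
Subsquare s=18, v=21: +18·0.0833333° lon, +21·0.0416667° lat → SW at lon 115.5°, lat -18.125°.
Cell spans 0.0833333° lon × 0.0416667° lat.
south -18.1250, north -18.0833.

-18.1250, -18.0833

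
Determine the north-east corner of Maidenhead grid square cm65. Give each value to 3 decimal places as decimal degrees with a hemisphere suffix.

Field C=2, M=12: +2·20° lon, +12·10° lat → SW at lon -140°, lat 30°.
Square 6, 5: +6·2° lon, +5·1° lat → SW at lon -128°, lat 35°.
Cell spans 2° lon × 1° lat. NE corner is SW corner plus one full cell.
latitude 36.000° N, longitude 126.000° W.

36.000° N, 126.000° W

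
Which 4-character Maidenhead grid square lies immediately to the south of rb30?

RA39

Latitude square 0; −1 → -1, wraps to 9, carry into field.
Latitude field B = 1; −1 → 0 = A.
The longitude characters are unchanged.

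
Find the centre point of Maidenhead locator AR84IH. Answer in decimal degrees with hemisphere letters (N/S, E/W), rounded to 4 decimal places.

Field A=0, R=17: +0·20° lon, +17·10° lat → SW at lon -180°, lat 80°.
Square 8, 4: +8·2° lon, +4·1° lat → SW at lon -164°, lat 84°.
Subsquare i=8, h=7: +8·0.0833333° lon, +7·0.0416667° lat → SW at lon -163.333°, lat 84.2917°.
Cell spans 0.0833333° lon × 0.0416667° lat. Centre is SW corner plus half of each.
latitude 84.3125° N, longitude 163.2917° W.

84.3125° N, 163.2917° W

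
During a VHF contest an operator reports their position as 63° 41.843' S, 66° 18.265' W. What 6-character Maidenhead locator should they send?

Shift to the Maidenhead origin (180°W, 90°S): lon 113.6956, lat 26.3026.
Field: lon ⌊113.6956/20⌋ = 5 → F; lat ⌊26.3026/10⌋ = 2 → C.
Square: lon ⌊13.6956/2⌋ = 6; lat ⌊6.3026/1⌋ = 6.
Subsquare: lon ⌊1.6956/0.0833333⌋ = 20 → u; lat ⌊0.3026/0.0416667⌋ = 7 → h.

FC66uh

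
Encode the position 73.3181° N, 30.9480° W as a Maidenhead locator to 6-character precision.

HQ43mh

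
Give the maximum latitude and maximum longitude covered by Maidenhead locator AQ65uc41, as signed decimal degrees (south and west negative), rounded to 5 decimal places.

75.09167, -166.29167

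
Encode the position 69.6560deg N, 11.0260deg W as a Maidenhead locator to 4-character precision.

IP49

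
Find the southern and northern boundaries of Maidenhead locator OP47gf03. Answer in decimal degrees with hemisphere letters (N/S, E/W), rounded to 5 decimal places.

Field O=14, P=15: +14·20° lon, +15·10° lat → SW at lon 100°, lat 60°.
Square 4, 7: +4·2° lon, +7·1° lat → SW at lon 108°, lat 67°.
Subsquare g=6, f=5: +6·0.0833333° lon, +5·0.0416667° lat → SW at lon 108.5°, lat 67.2083°.
Extended square 0, 3: +0·0.00833333° lon, +3·0.00416667° lat → SW at lon 108.5°, lat 67.2208°.
Cell spans 0.00833333° lon × 0.00416667° lat.
south 67.22083° N, north 67.22500° N.

67.22083° N, 67.22500° N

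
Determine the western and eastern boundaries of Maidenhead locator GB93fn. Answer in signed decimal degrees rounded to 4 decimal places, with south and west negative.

Field G=6, B=1: +6·20° lon, +1·10° lat → SW at lon -60°, lat -80°.
Square 9, 3: +9·2° lon, +3·1° lat → SW at lon -42°, lat -77°.
Subsquare f=5, n=13: +5·0.0833333° lon, +13·0.0416667° lat → SW at lon -41.5833°, lat -76.4583°.
Cell spans 0.0833333° lon × 0.0416667° lat.
west -41.5833, east -41.5000.

-41.5833, -41.5000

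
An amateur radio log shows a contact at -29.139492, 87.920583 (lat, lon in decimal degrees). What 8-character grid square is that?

NG30xu06

Add 180° to longitude and 90° to latitude: 267.92058, 60.86051.
Field: 267.92058/20 → 13 → N, 60.86051/10 → 6 → G; chars NG.
Square: 7.92058/2 → 3, 0.86051/1 → 0; chars 30.
Subsquare: 1.92058/0.0833333 → 23 → x, 0.86051/0.0416667 → 20 → u; chars xu.
Extended square: 0.00392/0.00833333 → 0, 0.02717/0.00416667 → 6; chars 06.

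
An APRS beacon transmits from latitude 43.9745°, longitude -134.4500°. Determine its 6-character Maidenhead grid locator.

CN23sx

Offset from 180°W / 90°S: lon 45.5500°, lat 133.9745°.
Field: lon ⌊45.5500/20⌋ = 2 → C; lat ⌊133.9745/10⌋ = 13 → N.
Square: lon ⌊5.5500/2⌋ = 2; lat ⌊3.9745/1⌋ = 3.
Subsquare: lon ⌊1.5500/0.0833333⌋ = 18 → s; lat ⌊0.9745/0.0416667⌋ = 23 → x.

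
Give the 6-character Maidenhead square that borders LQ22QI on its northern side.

LQ22qj

Latitude subsquare i = 8; +1 → 9 = j.
The longitude characters are unchanged.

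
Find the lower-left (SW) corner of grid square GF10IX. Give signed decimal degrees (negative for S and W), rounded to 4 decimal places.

Field G=6, F=5: +6·20° lon, +5·10° lat → SW at lon -60°, lat -40°.
Square 1, 0: +1·2° lon, +0·1° lat → SW at lon -58°, lat -40°.
Subsquare i=8, x=23: +8·0.0833333° lon, +23·0.0416667° lat → SW at lon -57.3333°, lat -39.0417°.
latitude -39.0417, longitude -57.3333.

-39.0417, -57.3333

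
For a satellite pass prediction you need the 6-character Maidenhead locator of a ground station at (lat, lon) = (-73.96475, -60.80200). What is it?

FB96oa

Offset from 180°W / 90°S: lon 119.1980°, lat 16.0353°.
Field: lon ⌊119.1980/20⌋ = 5 → F; lat ⌊16.0353/10⌋ = 1 → B.
Square: lon ⌊19.1980/2⌋ = 9; lat ⌊6.0353/1⌋ = 6.
Subsquare: lon ⌊1.1980/0.0833333⌋ = 14 → o; lat ⌊0.0353/0.0416667⌋ = 0 → a.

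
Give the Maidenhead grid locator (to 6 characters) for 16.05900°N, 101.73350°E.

Add 180° to longitude and 90° to latitude: 281.7335, 106.0590.
Field (20°×10°, letters A–R): lon ⌊281.7335/20⌋ = 14 → O; lat ⌊106.0590/10⌋ = 10 → K.
Square (2°×1°, digits 0–9): lon ⌊1.7335/2⌋ = 0; lat ⌊6.0590/1⌋ = 6.
Subsquare (5′×2.5′, letters a–x): lon ⌊1.7335/0.0833333⌋ = 20 → u; lat ⌊0.0590/0.0416667⌋ = 1 → b.

OK06ub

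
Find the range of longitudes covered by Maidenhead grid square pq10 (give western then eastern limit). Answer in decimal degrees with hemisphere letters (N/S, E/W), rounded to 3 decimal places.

Field P=15, Q=16: +15·20° lon, +16·10° lat → SW at lon 120°, lat 70°.
Square 1, 0: +1·2° lon, +0·1° lat → SW at lon 122°, lat 70°.
Cell spans 2° lon × 1° lat.
west 122.000° E, east 124.000° E.

122.000° E, 124.000° E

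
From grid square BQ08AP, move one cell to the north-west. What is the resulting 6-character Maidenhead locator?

Longitude subsquare a = 0; −1 → -1, wraps to 23 = x, carry into square.
Longitude square 0; −1 → -1, wraps to 9, carry into field.
Longitude field B = 1; −1 → 0 = A.
Latitude subsquare p = 15; +1 → 16 = q.

AQ98xq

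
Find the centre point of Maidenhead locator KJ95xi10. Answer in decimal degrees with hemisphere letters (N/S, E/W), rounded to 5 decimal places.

5.33542° N, 39.92917° E

Field K=10, J=9: +10·20° lon, +9·10° lat → SW at lon 20°, lat 0°.
Square 9, 5: +9·2° lon, +5·1° lat → SW at lon 38°, lat 5°.
Subsquare x=23, i=8: +23·0.0833333° lon, +8·0.0416667° lat → SW at lon 39.9167°, lat 5.33333°.
Extended square 1, 0: +1·0.00833333° lon, +0·0.00416667° lat → SW at lon 39.925°, lat 5.33333°.
Cell spans 0.00833333° lon × 0.00416667° lat. Centre is SW corner plus half of each.
latitude 5.33542° N, longitude 39.92917° E.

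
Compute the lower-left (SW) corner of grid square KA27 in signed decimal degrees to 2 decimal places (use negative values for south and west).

-83.00, 24.00

Field K=10, A=0: +10·20° lon, +0·10° lat → SW at lon 20°, lat -90°.
Square 2, 7: +2·2° lon, +7·1° lat → SW at lon 24°, lat -83°.
latitude -83.00, longitude 24.00.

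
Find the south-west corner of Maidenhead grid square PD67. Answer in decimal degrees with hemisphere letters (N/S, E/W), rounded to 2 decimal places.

Field P=15, D=3: +15·20° lon, +3·10° lat → SW at lon 120°, lat -60°.
Square 6, 7: +6·2° lon, +7·1° lat → SW at lon 132°, lat -53°.
latitude 53.00° S, longitude 132.00° E.

53.00° S, 132.00° E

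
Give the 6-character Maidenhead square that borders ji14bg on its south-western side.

JI14af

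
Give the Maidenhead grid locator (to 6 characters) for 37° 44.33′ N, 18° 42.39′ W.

Offset from 180°W / 90°S: lon 161.2935°, lat 127.7388°.
Field: lon ⌊161.2935/20⌋ = 8 → I; lat ⌊127.7388/10⌋ = 12 → M.
Square: lon ⌊1.2935/2⌋ = 0; lat ⌊7.7388/1⌋ = 7.
Subsquare: lon ⌊1.2935/0.0833333⌋ = 15 → p; lat ⌊0.7388/0.0416667⌋ = 17 → r.

IM07pr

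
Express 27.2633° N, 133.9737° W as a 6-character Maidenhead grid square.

CL37ag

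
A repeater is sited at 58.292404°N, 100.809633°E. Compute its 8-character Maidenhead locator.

OO08jh70

Offset from 180°W / 90°S: lon 280.80963°, lat 148.29240°.
Field: 280.80963/20 → 14 → O, 148.29240/10 → 14 → O; chars OO.
Square: 0.80963/2 → 0, 8.29240/1 → 8; chars 08.
Subsquare: 0.80963/0.0833333 → 9 → j, 0.29240/0.0416667 → 7 → h; chars jh.
Extended square: 0.05963/0.00833333 → 7, 0.00074/0.00416667 → 0; chars 70.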